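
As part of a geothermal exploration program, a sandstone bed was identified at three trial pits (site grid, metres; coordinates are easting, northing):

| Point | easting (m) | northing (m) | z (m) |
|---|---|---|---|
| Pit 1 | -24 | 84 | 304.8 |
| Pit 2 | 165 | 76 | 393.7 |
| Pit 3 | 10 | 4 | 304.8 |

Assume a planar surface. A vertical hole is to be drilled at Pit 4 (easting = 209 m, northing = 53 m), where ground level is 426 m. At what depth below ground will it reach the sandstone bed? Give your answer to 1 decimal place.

15.9 m

Let the plane be z = a·easting + b·northing + c.
Pit 2−Pit 1: 189a − 8b = 88.9;  Pit 3−Pit 1: 34a − 80b = 0.
Solving gives a = 0.47899, b = 0.20357.
Then c = 304.8 − a·-24 − b·84 = 299.20.
At (209, 53): z_contact = 100.11 + 10.79 + 299.20 = 410.09 m.
Depth below ground = 426 − 410.09 = 15.9 m.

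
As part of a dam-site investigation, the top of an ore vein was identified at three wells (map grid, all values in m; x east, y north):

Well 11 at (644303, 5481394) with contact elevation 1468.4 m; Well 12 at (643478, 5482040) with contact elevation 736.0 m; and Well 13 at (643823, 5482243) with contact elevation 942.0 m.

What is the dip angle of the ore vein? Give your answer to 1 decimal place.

37.0°

Two edge vectors: Well 11→Well 12 = (-825, 646, -732.4), Well 11→Well 13 = (-480, 849, -526.4).
Normal n = (Well 11→Well 12) × (Well 11→Well 13) = (281753.2, -82728, -390345).
So ∂z/∂x = −n_x/n_z = 0.72181 and ∂z/∂y = −n_y/n_z = −0.21194.
Gradient magnitude |∇z| = √(a² + b²) = √(0.52100 + 0.04492) = 0.75228.
True dip = arctan(0.75228) = 37.0°, dipping toward WNW (azimuth ≈ 286°).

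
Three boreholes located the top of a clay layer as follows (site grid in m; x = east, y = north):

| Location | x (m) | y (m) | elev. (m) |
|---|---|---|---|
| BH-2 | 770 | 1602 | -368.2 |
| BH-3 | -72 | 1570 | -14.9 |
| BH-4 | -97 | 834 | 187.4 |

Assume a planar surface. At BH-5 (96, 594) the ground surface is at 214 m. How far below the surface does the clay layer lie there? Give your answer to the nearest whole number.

Let the plane be z = a·x + b·y + c.
BH-3−BH-2: −842a − 32b = 353.3;  BH-4−BH-2: −867a − 768b = 555.6.
Solving gives a = −0.40968, b = −0.26095.
Then c = -368.2 − a·770 − b·1602 = 365.29.
At (96, 594): z_contact = −39.3 − 155.0 + 365.29 = 171.0 m.
Depth below ground = 214 − 171.0 = 43 m.

43 m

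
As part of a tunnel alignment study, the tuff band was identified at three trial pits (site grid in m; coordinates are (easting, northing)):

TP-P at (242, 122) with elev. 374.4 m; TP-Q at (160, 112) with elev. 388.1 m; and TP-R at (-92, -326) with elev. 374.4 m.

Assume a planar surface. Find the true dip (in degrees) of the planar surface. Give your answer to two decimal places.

12.91°

Let the plane be z = a·E + b·N + c.
TP-Q−TP-P: −82a − 10b = 13.7;  TP-R−TP-P: −334a − 448b = 0.
Solving gives a = −0.18378, b = 0.13702.
Gradient magnitude |∇z| = √(a² + b²) = √(0.03378 + 0.01877) = 0.22924.
True dip = arctan(0.22924) = 12.91°, dipping toward SE (azimuth ≈ 127°).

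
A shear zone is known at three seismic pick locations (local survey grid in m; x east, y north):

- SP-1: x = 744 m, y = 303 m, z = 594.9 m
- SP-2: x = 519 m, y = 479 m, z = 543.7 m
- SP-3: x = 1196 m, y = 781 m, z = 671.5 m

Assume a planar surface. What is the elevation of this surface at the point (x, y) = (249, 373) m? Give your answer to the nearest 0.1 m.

Let the plane be z = a·x + b·y + c.
SP-2−SP-1: −225a + 176b = −51.2;  SP-3−SP-1: 452a + 478b = 76.6.
Solving gives a = 0.202858, b = −0.031573.
Then c = 594.9 − a·744 − b·303 = 453.54.
At (249, 373): z = 50.5 − 11.8 + 453.54 = 492.3 m.

492.3 m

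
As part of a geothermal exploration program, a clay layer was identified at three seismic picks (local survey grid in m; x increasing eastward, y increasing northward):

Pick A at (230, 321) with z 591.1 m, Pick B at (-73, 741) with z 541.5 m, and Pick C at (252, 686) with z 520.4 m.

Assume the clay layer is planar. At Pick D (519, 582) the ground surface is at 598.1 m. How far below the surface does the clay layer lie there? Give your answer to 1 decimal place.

Let the plane be z = a·x + b·y + c.
Pick B−Pick A: −303a + 420b = −49.6;  Pick C−Pick A: 22a + 365b = −70.7.
Solving gives a = −0.09672, b = −0.18787.
Then c = 591.1 − a·230 − b·321 = 673.65.
At (519, 582): z_contact = −50.20 − 109.34 + 673.65 = 514.12 m.
Depth below ground = 598.1 − 514.12 = 84.0 m.

84.0 m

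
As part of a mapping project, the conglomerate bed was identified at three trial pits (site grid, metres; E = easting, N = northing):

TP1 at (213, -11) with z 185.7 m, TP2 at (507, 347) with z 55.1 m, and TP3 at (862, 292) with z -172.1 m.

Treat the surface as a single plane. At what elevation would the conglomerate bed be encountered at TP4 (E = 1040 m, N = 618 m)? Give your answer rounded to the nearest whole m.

-236 m

Let the plane be z = a·E + b·N + c.
TP2−TP1: 294a + 358b = −130.6;  TP3−TP1: 649a + 303b = −357.8.
Solving gives a = −0.61790, b = 0.14263.
Then c = 185.7 − a·213 − b·-11 = 318.88.
At (1040, 618): z = −642.6 + 88.1 + 318.88 = -235.6 m.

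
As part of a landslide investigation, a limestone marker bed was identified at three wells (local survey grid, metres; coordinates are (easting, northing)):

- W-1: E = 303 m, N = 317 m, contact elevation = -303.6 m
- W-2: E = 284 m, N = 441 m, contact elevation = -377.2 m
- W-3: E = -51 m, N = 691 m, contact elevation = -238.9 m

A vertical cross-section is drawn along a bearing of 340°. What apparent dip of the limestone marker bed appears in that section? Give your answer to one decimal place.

Let the plane be z = a·E + b·N + c.
W-2−W-1: −19a + 124b = −73.6;  W-3−W-1: −354a + 374b = 64.7.
Solving gives a = −0.96627, b = −0.74161.
Unit vector along 340° is (sin 340°, cos 340°) = (-0.3420, 0.9397).
Slope in that direction = a·(-0.3420) + b·(0.9397) = −0.36640.
Apparent dip = arctan|0.36640| = 20.1° (true dip is 50.6°, so apparent ≤ true as expected).

20.1°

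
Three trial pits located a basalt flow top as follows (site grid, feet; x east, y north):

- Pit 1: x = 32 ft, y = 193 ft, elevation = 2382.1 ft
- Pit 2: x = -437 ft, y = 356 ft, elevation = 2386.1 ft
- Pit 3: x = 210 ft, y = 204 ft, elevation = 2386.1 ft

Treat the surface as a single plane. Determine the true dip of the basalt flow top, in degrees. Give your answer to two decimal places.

4.45°

Two edge vectors: Pit 1→Pit 2 = (-469, 163, 4), Pit 1→Pit 3 = (178, 11, 4).
Normal n = (Pit 1→Pit 2) × (Pit 1→Pit 3) = (608, 2588, -34173).
So ∂z/∂x = −n_x/n_z = 0.01779 and ∂z/∂y = −n_y/n_z = 0.07573.
Gradient magnitude |∇z| = √(a² + b²) = √(0.00032 + 0.00574) = 0.07779.
True dip = arctan(0.07779) = 4.45°, dipping toward SSW (azimuth ≈ 193°).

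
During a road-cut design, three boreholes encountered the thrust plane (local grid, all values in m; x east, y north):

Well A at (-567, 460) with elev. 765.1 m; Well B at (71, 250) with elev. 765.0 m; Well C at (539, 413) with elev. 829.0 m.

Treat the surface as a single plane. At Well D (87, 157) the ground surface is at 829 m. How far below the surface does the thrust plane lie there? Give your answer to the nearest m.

82 m

Let the plane be z = a·x + b·y + c.
Well B−Well A: 638a − 210b = −0.1;  Well C−Well A: 1106a − 47b = 63.9.
Solving gives a = 0.06636, b = 0.20210.
Then c = 765.1 − a·-567 − b·460 = 709.76.
At (87, 157): z_contact = 5.8 + 31.7 + 709.76 = 747.3 m.
Depth below ground = 829 − 747.3 = 82 m.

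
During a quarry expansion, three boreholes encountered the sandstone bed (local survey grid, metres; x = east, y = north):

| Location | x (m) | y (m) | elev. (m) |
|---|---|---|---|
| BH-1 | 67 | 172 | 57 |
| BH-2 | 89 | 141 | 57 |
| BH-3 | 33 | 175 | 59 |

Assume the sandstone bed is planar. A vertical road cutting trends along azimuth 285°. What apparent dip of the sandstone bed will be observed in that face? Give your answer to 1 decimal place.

Two edge vectors: BH-1→BH-2 = (22, -31, 0), BH-1→BH-3 = (-34, 3, 2).
Normal n = (BH-1→BH-2) × (BH-1→BH-3) = (-62, -44, -988).
So ∂z/∂x = −n_x/n_z = −0.06275 and ∂z/∂y = −n_y/n_z = −0.04453.
Unit vector along 285° is (sin 285°, cos 285°) = (-0.9659, 0.2588).
Slope in that direction = a·(-0.9659) + b·(0.2588) = 0.04909.
Apparent dip = arctan|0.04909| = 2.8° (true dip is 4.4°, so apparent ≤ true as expected).

2.8°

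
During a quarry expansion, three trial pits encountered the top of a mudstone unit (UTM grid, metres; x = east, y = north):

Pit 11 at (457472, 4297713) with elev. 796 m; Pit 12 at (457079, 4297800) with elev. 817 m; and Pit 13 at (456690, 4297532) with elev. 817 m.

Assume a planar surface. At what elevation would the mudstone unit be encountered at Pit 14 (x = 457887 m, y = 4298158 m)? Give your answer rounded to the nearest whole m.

Let the plane be z = a·x + b·y + c.
Pit 12−Pit 11: −393a + 87b = 21;  Pit 13−Pit 11: −782a − 181b = 21.
Solving gives a = −0.04044062, b = 0.05869926.
Then c = 796 − a·457472 − b·4297713 = −232976.12.
At (457887, 4298158): z = −18517.2 + 252298.7 − 232976.12 = 805.3 m.

805 m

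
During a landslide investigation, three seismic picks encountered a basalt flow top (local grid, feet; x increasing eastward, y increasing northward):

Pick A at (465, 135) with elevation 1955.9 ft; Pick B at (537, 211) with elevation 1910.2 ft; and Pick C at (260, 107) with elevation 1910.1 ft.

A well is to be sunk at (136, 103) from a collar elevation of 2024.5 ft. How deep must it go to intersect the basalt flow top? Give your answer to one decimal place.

154.2 ft

Two edge vectors: Pick A→Pick B = (72, 76, -45.7), Pick A→Pick C = (-205, -28, -45.8).
Normal n = (Pick A→Pick B) × (Pick A→Pick C) = (-4760.4, 12666.1, 13564).
So ∂z/∂x = −n_x/n_z = 0.35096 and ∂z/∂y = −n_y/n_z = −0.93380.
Intercept c from Pick A: 1955.9 − 163.20 + 126.06 = 1918.77.
At (136, 103): z_contact = 47.73 − 96.18 + 1918.77 = 1870.32 ft.
Depth below ground = 2024.5 − 1870.32 = 154.2 ft.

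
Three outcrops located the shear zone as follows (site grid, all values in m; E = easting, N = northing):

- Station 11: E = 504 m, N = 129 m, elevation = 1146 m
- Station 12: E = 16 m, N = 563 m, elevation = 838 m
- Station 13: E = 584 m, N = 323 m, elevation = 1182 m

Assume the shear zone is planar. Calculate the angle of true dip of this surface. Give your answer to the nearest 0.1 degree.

30.3°

Let the plane be z = a·E + b·N + c.
Station 12−Station 11: −488a + 434b = −308;  Station 13−Station 11: 80a + 194b = 36.
Solving gives a = 0.58254, b = −0.05466.
Gradient magnitude |∇z| = √(a² + b²) = √(0.33935 + 0.00299) = 0.58510.
True dip = arctan(0.58510) = 30.3°, dipping toward W (azimuth ≈ 275°).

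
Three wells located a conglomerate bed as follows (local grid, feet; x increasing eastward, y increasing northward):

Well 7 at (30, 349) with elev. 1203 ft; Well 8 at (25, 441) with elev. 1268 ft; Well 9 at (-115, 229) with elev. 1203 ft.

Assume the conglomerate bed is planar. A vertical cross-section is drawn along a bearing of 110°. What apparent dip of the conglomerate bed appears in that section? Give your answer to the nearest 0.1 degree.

37.1°

Two edge vectors: Well 7→Well 8 = (-5, 92, 65), Well 7→Well 9 = (-145, -120, 0).
Normal n = (Well 7→Well 8) × (Well 7→Well 9) = (7800, -9425, 13940).
So ∂z/∂x = −n_x/n_z = −0.55954 and ∂z/∂y = −n_y/n_z = 0.67611.
Unit vector along 110° is (sin 110°, cos 110°) = (0.9397, -0.3420).
Slope in that direction = a·(0.9397) + b·(-0.3420) = −0.75704.
Apparent dip = arctan|0.75704| = 37.1° (true dip is 41.3°, so apparent ≤ true as expected).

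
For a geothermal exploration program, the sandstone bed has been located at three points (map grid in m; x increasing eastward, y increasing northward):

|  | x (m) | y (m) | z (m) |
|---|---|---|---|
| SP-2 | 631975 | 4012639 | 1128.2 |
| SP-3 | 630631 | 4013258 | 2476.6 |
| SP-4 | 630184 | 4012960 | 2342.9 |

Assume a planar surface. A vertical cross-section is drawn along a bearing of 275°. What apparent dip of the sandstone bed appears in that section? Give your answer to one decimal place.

29.7°

Let the plane be z = a·x + b·y + c.
SP-3−SP-2: −1344a + 619b = 1348.4;  SP-4−SP-2: −1791a + 321b = 1214.7.
Solving gives a = −0.47115, b = 1.15538.
Unit vector along 275° is (sin 275°, cos 275°) = (-0.9962, 0.0872).
Slope in that direction = a·(-0.9962) + b·(0.0872) = 0.57005.
Apparent dip = arctan|0.57005| = 29.7° (true dip is 51.3°, so apparent ≤ true as expected).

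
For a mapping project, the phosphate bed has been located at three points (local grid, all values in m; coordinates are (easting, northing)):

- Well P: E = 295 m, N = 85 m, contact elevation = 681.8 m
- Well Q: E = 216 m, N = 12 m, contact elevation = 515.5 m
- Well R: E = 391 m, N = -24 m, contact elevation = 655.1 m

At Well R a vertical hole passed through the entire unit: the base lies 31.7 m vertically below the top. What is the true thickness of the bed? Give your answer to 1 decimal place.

17.2 m

Two edge vectors: Well P→Well Q = (-79, -73, -166.3), Well P→Well R = (96, -109, -26.7).
Normal n = (Well P→Well Q) × (Well P→Well R) = (-16177.6, -18074.1, 15619).
So ∂z/∂E = −n_x/n_z = 1.03576 and ∂z/∂N = −n_y/n_z = 1.15719.
|∇z| = √(a²+b²) = 1.55303, so dip δ = arctan(1.55303) = 57.22°.
True thickness = vertical thickness × cos δ = 31.7 × cos 57.22° = 17.2 m.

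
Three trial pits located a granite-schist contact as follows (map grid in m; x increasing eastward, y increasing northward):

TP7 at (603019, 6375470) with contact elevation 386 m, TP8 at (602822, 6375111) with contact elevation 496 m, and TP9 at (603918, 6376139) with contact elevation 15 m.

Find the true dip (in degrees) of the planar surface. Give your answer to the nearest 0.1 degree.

Let the plane be z = a·x + b·y + c.
TP8−TP7: −197a − 359b = 110;  TP9−TP7: 899a + 669b = −371.
Solving gives a = −0.31212, b = −0.13513.
Gradient magnitude |∇z| = √(a² + b²) = √(0.09742 + 0.01826) = 0.34012.
True dip = arctan(0.34012) = 18.8°, dipping toward ENE (azimuth ≈ 067°).

18.8°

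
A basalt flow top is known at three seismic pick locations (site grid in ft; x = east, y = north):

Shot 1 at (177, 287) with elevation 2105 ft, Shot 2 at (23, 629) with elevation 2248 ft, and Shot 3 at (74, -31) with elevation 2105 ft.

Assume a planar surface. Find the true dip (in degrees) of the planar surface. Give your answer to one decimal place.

29.6°

Two edge vectors: Shot 1→Shot 2 = (-154, 342, 143), Shot 1→Shot 3 = (-103, -318, 0).
Normal n = (Shot 1→Shot 2) × (Shot 1→Shot 3) = (45474, -14729, 84198).
So ∂z/∂x = −n_x/n_z = −0.54008 and ∂z/∂y = −n_y/n_z = 0.17493.
Gradient magnitude |∇z| = √(a² + b²) = √(0.29169 + 0.03060) = 0.56771.
True dip = arctan(0.56771) = 29.6°, dipping toward ESE (azimuth ≈ 108°).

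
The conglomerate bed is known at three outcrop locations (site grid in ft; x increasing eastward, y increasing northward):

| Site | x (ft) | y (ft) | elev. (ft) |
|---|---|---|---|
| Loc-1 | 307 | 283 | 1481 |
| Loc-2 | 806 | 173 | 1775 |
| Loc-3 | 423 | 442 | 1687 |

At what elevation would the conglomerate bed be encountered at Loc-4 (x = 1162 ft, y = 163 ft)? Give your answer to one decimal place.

Two edge vectors: Loc-1→Loc-2 = (499, -110, 294), Loc-1→Loc-3 = (116, 159, 206).
Normal n = (Loc-1→Loc-2) × (Loc-1→Loc-3) = (-69406, -68690, 92101).
So ∂z/∂x = −n_x/n_z = 0.753586 and ∂z/∂y = −n_y/n_z = 0.745812.
Intercept c from Loc-1: 1481 − 231.35 − 211.06 = 1038.58.
At (1162, 163): z = 875.7 + 121.6 + 1038.58 = 2035.8 ft.

2035.8 ft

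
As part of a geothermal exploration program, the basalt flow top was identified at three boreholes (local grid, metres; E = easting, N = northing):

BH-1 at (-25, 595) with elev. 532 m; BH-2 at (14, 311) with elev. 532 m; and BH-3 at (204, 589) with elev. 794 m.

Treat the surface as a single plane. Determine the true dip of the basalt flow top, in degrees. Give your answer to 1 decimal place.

49.2°

Let the plane be z = a·E + b·N + c.
BH-2−BH-1: 39a − 284b = 0;  BH-3−BH-1: 229a − 6b = 262.
Solving gives a = 1.14824, b = 0.15768.
Gradient magnitude |∇z| = √(a² + b²) = √(1.31845 + 0.02486) = 1.15901.
True dip = arctan(1.15901) = 49.2°, dipping toward W (azimuth ≈ 262°).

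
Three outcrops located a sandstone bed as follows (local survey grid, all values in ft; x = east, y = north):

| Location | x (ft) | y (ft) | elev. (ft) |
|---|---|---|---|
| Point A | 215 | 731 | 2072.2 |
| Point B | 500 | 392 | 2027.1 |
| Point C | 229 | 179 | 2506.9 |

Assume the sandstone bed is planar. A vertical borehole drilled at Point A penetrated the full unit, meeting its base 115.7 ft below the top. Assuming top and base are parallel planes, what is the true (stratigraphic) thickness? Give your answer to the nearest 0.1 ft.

67.5 ft

Let the plane be z = a·x + b·y + c.
Point B−Point A: 285a − 339b = −45.1;  Point C−Point A: 14a − 552b = 434.7.
Solving gives a = −1.12902, b = −0.81613.
|∇z| = √(a²+b²) = 1.39311, so dip δ = arctan(1.39311) = 54.33°.
True thickness = vertical thickness × cos δ = 115.7 × cos 54.33° = 67.5 ft.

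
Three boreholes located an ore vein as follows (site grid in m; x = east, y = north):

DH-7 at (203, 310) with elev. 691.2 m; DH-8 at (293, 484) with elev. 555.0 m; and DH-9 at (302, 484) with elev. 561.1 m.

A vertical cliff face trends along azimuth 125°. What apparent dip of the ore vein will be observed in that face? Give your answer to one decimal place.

50.3°

Two edge vectors: DH-7→DH-8 = (90, 174, -136.2), DH-7→DH-9 = (99, 174, -130.1).
Normal n = (DH-7→DH-8) × (DH-7→DH-9) = (1061.4, -1774.8, -1566).
So ∂z/∂x = −n_x/n_z = 0.67778 and ∂z/∂y = −n_y/n_z = −1.13333.
Unit vector along 125° is (sin 125°, cos 125°) = (0.8192, -0.5736).
Slope in that direction = a·(0.8192) + b·(-0.5736) = 1.20526.
Apparent dip = arctan|1.20526| = 50.3° (true dip is 52.9°, so apparent ≤ true as expected).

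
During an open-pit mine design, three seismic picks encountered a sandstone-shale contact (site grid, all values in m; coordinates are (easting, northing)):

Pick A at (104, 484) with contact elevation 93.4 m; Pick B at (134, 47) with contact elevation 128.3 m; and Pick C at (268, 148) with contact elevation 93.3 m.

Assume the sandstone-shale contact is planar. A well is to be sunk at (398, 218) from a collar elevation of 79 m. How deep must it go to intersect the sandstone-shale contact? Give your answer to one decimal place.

17.1 m

Let the plane be z = a·E + b·N + c.
Pick B−Pick A: 30a − 437b = 34.9;  Pick C−Pick A: 164a − 336b = −0.1.
Solving gives a = −0.19111, b = −0.09298.
Then c = 93.4 − a·104 − b·484 = 158.28.
At (398, 218): z_contact = −76.06 − 20.27 + 158.28 = 61.95 m.
Depth below ground = 79 − 61.95 = 17.1 m.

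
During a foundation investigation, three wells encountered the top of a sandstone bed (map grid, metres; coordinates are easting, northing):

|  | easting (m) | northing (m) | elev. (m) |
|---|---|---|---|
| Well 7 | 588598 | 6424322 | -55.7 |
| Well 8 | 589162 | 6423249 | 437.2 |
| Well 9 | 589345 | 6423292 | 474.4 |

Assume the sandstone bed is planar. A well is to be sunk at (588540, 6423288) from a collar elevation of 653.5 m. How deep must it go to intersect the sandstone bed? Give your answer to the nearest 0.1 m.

400.8 m

Let the plane be z = a·easting + b·northing + c.
Well 8−Well 7: 564a − 1073b = 492.9;  Well 9−Well 7: 747a − 1030b = 530.1.
Solving gives a = 0.277004773, b = −0.313764500.
Then c = -55.7 − a·588598 − b·6424322 = 1852624.02.
At (588540, 6423288): z_contact = 163028.39 − 2015399.74 + 1852624.02 = 252.67 m.
Depth below ground = 653.5 − 252.67 = 400.8 m.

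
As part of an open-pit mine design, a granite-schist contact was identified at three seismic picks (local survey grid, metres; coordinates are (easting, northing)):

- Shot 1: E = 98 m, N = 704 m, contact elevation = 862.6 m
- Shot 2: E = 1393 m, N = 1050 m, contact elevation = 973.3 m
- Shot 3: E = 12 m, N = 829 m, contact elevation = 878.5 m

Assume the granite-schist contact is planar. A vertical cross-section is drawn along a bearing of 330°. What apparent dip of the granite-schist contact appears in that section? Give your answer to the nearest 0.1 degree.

6.5°

Let the plane be z = a·E + b·N + c.
Shot 2−Shot 1: 1295a + 346b = 110.7;  Shot 3−Shot 1: −86a + 125b = 15.9.
Solving gives a = 0.04350, b = 0.15713.
Unit vector along 330° is (sin 330°, cos 330°) = (-0.5000, 0.8660).
Slope in that direction = a·(-0.5000) + b·(0.8660) = 0.11433.
Apparent dip = arctan|0.11433| = 6.5° (true dip is 9.3°, so apparent ≤ true as expected).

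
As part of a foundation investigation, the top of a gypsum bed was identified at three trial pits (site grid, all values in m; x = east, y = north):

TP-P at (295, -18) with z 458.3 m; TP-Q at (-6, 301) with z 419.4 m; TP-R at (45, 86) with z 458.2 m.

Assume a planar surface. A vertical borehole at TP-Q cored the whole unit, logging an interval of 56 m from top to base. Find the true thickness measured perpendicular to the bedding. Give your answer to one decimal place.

54.7 m

Let the plane be z = a·x + b·y + c.
TP-Q−TP-P: −301a + 319b = −38.9;  TP-R−TP-P: −250a + 104b = −0.1.
Solving gives a = −0.08285, b = −0.20012.
|∇z| = √(a²+b²) = 0.21659, so dip δ = arctan(0.21659) = 12.22°.
True thickness = vertical thickness × cos δ = 56 × cos 12.22° = 54.7 m.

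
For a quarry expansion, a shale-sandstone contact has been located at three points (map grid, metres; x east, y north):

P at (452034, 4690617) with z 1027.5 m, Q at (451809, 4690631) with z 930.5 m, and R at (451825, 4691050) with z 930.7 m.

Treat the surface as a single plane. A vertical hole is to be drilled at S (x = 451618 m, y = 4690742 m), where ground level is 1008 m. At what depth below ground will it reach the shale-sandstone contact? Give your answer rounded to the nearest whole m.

Let the plane be z = a·x + b·y + c.
Q−P: −225a + 14b = −97;  R−P: −209a + 433b = −96.8.
Solving gives a = 0.43011884, b = −0.01594726.
Then c = 1027.5 − a·452034 − b·4690617 = −118598.36.
At (451618, 4690742): z_contact = 194249.4 − 74804.5 − 118598.36 = 846.6 m.
Depth below ground = 1008 − 846.6 = 161 m.

161 m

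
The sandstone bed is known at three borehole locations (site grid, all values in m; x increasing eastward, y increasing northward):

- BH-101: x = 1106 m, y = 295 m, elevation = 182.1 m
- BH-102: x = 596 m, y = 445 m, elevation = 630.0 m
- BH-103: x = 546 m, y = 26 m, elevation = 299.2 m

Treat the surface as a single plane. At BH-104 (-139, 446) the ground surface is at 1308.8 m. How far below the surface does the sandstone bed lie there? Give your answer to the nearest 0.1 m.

Let the plane be z = a·x + b·y + c.
BH-102−BH-101: −510a + 150b = 447.9;  BH-103−BH-101: −560a − 269b = 117.1.
Solving gives a = −0.624125, b = 0.863977.
Then c = 182.1 − a·1106 − b·295 = 617.51.
At (-139, 446): z_contact = 86.75 + 385.33 + 617.51 = 1089.60 m.
Depth below ground = 1308.8 − 1089.60 = 219.2 m.

219.2 m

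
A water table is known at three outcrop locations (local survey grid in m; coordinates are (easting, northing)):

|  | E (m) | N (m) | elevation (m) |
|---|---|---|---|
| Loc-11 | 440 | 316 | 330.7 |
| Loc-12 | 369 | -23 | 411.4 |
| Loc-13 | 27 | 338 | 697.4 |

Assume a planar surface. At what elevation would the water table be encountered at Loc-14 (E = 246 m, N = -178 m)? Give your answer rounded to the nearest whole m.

Let the plane be z = a·E + b·N + c.
Loc-12−Loc-11: −71a − 339b = 80.7;  Loc-13−Loc-11: −413a + 22b = 366.7.
Solving gives a = −0.89064, b = −0.05152.
Then c = 330.7 − a·440 − b·316 = 738.86.
At (246, -178): z = −219.1 + 9.2 + 738.86 = 528.9 m.

529 m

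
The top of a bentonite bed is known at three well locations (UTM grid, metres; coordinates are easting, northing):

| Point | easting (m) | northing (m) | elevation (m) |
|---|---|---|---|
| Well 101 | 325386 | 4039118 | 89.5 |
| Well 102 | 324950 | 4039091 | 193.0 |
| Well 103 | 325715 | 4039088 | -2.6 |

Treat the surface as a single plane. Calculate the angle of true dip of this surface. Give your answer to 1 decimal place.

Two edge vectors: Well 101→Well 102 = (-436, -27, 103.5), Well 101→Well 103 = (329, -30, -92.1).
Normal n = (Well 101→Well 102) × (Well 101→Well 103) = (5591.7, -6104.1, 21963).
So ∂z/∂easting = −n_x/n_z = −0.25460 and ∂z/∂northing = −n_y/n_z = 0.27793.
Gradient magnitude |∇z| = √(a² + b²) = √(0.06482 + 0.07724) = 0.37691.
True dip = arctan(0.37691) = 20.7°, dipping toward SE (azimuth ≈ 138°).

20.7°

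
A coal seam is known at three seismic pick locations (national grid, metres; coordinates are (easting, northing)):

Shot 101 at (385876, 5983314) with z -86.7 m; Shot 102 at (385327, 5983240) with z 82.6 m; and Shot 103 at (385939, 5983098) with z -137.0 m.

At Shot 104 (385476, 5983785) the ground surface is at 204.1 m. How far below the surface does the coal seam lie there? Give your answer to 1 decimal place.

Let the plane be z = a·E + b·N + c.
Shot 102−Shot 101: −549a − 74b = 169.3;  Shot 103−Shot 101: 63a − 216b = −50.3.
Solving gives a = −0.326915275, b = 0.137520082.
Then c = -86.7 − a·385876 − b·5983314 = −696763.77.
At (385476, 5983785): z_contact = −126017.99 + 822890.60 − 696763.77 = 108.84 m.
Depth below ground = 204.1 − 108.84 = 95.3 m.

95.3 m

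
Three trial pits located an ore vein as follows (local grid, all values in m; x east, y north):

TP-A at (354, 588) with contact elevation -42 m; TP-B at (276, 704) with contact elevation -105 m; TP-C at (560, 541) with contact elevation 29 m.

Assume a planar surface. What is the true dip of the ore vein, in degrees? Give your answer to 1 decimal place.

24.3°

Let the plane be z = a·x + b·y + c.
TP-B−TP-A: −78a + 116b = −63;  TP-C−TP-A: 206a − 47b = 71.
Solving gives a = 0.26075, b = −0.36777.
Gradient magnitude |∇z| = √(a² + b²) = √(0.06799 + 0.13526) = 0.45083.
True dip = arctan(0.45083) = 24.3°, dipping toward NW (azimuth ≈ 325°).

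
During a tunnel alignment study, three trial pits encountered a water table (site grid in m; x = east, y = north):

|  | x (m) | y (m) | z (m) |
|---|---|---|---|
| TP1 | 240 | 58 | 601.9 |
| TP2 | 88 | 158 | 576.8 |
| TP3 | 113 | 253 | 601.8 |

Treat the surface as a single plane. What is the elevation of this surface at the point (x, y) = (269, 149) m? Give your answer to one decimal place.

Let the plane be z = a·x + b·y + c.
TP2−TP1: −152a + 100b = −25.1;  TP3−TP1: −127a + 195b = −0.1.
Solving gives a = 0.28834, b = 0.18728.
Then c = 601.9 − a·240 − b·58 = 521.84.
At (269, 149): z = 77.6 + 27.9 + 521.84 = 627.3 m.

627.3 m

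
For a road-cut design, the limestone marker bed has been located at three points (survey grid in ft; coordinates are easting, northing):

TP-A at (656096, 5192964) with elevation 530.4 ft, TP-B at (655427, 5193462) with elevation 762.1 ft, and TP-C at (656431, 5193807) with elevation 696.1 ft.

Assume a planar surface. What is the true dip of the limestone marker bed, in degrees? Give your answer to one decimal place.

Let the plane be z = a·easting + b·northing + c.
TP-B−TP-A: −669a + 498b = 231.7;  TP-C−TP-A: 335a + 843b = 165.7.
Solving gives a = −0.15436, b = 0.25790.
Gradient magnitude |∇z| = √(a² + b²) = √(0.02383 + 0.06651) = 0.30056.
True dip = arctan(0.30056) = 16.7°, dipping toward SSE (azimuth ≈ 149°).

16.7°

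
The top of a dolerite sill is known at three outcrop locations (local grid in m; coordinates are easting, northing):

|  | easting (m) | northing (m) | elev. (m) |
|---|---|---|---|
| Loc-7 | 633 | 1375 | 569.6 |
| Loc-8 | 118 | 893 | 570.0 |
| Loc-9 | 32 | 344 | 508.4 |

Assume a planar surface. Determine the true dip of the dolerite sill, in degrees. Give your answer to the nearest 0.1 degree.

10.2°

Let the plane be z = a·easting + b·northing + c.
Loc-8−Loc-7: −515a − 482b = 0.4;  Loc-9−Loc-7: −601a − 1031b = −61.2.
Solving gives a = −0.12397, b = 0.13162.
Gradient magnitude |∇z| = √(a² + b²) = √(0.01537 + 0.01732) = 0.18081.
True dip = arctan(0.18081) = 10.2°, dipping toward SE (azimuth ≈ 137°).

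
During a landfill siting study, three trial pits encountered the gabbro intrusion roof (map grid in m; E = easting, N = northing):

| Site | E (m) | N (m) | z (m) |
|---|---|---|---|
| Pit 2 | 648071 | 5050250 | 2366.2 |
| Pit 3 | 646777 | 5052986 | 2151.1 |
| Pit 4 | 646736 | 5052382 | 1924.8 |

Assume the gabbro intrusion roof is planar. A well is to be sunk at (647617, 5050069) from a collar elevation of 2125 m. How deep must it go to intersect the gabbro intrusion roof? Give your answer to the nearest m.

197 m

Two edge vectors: Pit 2→Pit 3 = (-1294, 2736, -215.1), Pit 2→Pit 4 = (-1335, 2132, -441.4).
Normal n = (Pit 2→Pit 3) × (Pit 2→Pit 4) = (-749077.2, -284013.1, 893752).
So ∂z/∂E = −n_x/n_z = 0.83812646 and ∂z/∂N = −n_y/n_z = 0.31777618.
Intercept c from Pit 2: 2366.2 − 543165.45 − 1604849.17 = −2145648.43.
At (647617, 5050069): z_contact = 542784.9 + 1604791.7 − 2145648.43 = 1928.2 m.
Depth below ground = 2125 − 1928.2 = 197 m.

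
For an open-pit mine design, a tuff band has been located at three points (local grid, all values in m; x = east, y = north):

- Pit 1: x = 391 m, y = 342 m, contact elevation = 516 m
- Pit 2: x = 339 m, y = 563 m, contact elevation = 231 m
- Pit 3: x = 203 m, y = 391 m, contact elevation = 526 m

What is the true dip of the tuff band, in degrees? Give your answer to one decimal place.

55.4°

Two edge vectors: Pit 1→Pit 2 = (-52, 221, -285), Pit 1→Pit 3 = (-188, 49, 10).
Normal n = (Pit 1→Pit 2) × (Pit 1→Pit 3) = (16175, 54100, 39000).
So ∂z/∂x = −n_x/n_z = −0.41474 and ∂z/∂y = −n_y/n_z = −1.38718.
Gradient magnitude |∇z| = √(a² + b²) = √(0.17201 + 1.92427) = 1.44785.
True dip = arctan(1.44785) = 55.4°, dipping toward NNE (azimuth ≈ 017°).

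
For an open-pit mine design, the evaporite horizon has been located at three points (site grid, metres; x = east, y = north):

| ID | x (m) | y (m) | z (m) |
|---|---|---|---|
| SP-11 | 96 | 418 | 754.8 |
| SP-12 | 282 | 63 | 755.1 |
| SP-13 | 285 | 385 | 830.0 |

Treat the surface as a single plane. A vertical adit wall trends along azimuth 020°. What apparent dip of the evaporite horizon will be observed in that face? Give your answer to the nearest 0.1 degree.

Two edge vectors: SP-11→SP-12 = (186, -355, 0.3), SP-11→SP-13 = (189, -33, 75.2).
Normal n = (SP-11→SP-12) × (SP-11→SP-13) = (-26686.1, -13930.5, 60957).
So ∂z/∂x = −n_x/n_z = 0.43779 and ∂z/∂y = −n_y/n_z = 0.22853.
Unit vector along 020° is (sin 20°, cos 20°) = (0.3420, 0.9397).
Slope in that direction = a·(0.3420) + b·(0.9397) = 0.36448.
Apparent dip = arctan|0.36448| = 20.0° (true dip is 26.3°, so apparent ≤ true as expected).

20.0°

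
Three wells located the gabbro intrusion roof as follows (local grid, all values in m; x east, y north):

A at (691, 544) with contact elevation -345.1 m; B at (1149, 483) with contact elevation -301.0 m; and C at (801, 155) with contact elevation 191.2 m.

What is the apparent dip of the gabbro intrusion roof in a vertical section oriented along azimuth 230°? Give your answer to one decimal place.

44.2°

Two edge vectors: A→B = (458, -61, 44.1), A→C = (110, -389, 536.3).
Normal n = (A→B) × (A→C) = (-15559.4, -240774.4, -171452).
So ∂z/∂x = −n_x/n_z = −0.09075 and ∂z/∂y = −n_y/n_z = −1.40433.
Unit vector along 230° is (sin 230°, cos 230°) = (-0.7660, -0.6428).
Slope in that direction = a·(-0.7660) + b·(-0.6428) = 0.97220.
Apparent dip = arctan|0.97220| = 44.2° (true dip is 54.6°, so apparent ≤ true as expected).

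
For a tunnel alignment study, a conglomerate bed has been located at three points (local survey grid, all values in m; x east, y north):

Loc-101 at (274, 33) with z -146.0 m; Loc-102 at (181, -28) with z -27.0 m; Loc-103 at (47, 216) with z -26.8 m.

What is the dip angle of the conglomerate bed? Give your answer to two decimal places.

Let the plane be z = a·x + b·y + c.
Loc-102−Loc-101: −93a − 61b = 119;  Loc-103−Loc-101: −227a + 183b = 119.2.
Solving gives a = −0.94111, b = −0.51602.
Gradient magnitude |∇z| = √(a² + b²) = √(0.88568 + 0.26627) = 1.07329.
True dip = arctan(1.07329) = 47.02°, dipping toward ENE (azimuth ≈ 061°).

47.02°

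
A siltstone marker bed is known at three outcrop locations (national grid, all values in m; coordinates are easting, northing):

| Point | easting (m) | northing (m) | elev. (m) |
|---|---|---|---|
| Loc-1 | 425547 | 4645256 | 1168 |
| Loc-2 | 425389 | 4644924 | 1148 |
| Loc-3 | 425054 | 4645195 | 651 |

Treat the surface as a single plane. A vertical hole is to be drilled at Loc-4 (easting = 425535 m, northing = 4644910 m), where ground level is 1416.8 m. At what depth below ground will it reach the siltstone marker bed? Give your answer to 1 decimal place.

100.7 m

Two edge vectors: Loc-1→Loc-2 = (-158, -332, -20), Loc-1→Loc-3 = (-493, -61, -517).
Normal n = (Loc-1→Loc-2) × (Loc-1→Loc-3) = (170424, -71826, -154038).
So ∂z/∂easting = −n_x/n_z = 1.106376349 and ∂z/∂northing = −n_y/n_z = −0.466287539.
Intercept c from Loc-1: 1168 − 470815.14 + 2166024.99 = 1696377.85.
At (425535, 4644910): z_contact = 470801.86 − 2165863.65 + 1696377.85 = 1316.06 m.
Depth below ground = 1416.8 − 1316.06 = 100.7 m.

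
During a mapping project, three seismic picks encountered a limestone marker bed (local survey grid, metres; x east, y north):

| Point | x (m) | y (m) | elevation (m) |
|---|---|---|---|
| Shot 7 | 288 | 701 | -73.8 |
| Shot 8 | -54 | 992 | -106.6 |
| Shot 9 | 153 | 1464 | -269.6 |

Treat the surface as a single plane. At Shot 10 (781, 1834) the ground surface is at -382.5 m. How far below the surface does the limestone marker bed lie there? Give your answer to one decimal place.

Let the plane be z = a·x + b·y + c.
Shot 8−Shot 7: −342a + 291b = −32.8;  Shot 9−Shot 7: −135a + 763b = −195.8.
Solving gives a = −0.144145, b = −0.282123.
Then c = -73.8 − a·288 − b·701 = 165.48.
At (781, 1834): z_contact = −112.58 − 517.41 + 165.48 = -464.51 m.
Depth below ground = -382.5 − (-464.51) = 82.0 m.

82.0 m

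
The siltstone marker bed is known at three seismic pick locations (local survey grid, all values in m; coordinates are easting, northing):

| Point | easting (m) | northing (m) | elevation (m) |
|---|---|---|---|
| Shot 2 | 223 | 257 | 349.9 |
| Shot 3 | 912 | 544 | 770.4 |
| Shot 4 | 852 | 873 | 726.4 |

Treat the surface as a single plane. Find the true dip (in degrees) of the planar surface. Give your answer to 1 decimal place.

31.8°

Two edge vectors: Shot 2→Shot 3 = (689, 287, 420.5), Shot 2→Shot 4 = (629, 616, 376.5).
Normal n = (Shot 2→Shot 3) × (Shot 2→Shot 4) = (-150972.5, 5086, 243901).
So ∂z/∂easting = −n_x/n_z = 0.61899 and ∂z/∂northing = −n_y/n_z = −0.02085.
Gradient magnitude |∇z| = √(a² + b²) = √(0.38315 + 0.00043) = 0.61934.
True dip = arctan(0.61934) = 31.8°, dipping toward W (azimuth ≈ 272°).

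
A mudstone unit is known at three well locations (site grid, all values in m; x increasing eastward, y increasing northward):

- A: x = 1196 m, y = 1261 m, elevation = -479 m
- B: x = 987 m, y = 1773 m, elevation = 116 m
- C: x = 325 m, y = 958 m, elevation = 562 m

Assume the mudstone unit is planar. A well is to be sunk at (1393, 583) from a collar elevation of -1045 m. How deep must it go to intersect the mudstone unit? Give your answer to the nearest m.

Let the plane be z = a·x + b·y + c.
B−A: −209a + 512b = 595;  C−A: −871a − 303b = 1041.
Solving gives a = −1.40056, b = 0.59040.
Then c = -479 − a·1196 − b·1261 = 451.58.
At (1393, 583): z_contact = −1951.0 + 344.2 + 451.58 = -1155.2 m.
Depth below ground = -1045 − (-1155.2) = 110 m.

110 m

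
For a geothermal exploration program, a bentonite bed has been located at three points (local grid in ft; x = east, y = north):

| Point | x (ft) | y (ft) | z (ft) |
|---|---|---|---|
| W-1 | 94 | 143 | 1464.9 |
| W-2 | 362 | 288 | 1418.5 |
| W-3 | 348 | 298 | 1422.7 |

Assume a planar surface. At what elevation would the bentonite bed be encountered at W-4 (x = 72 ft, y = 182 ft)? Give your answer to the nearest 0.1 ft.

1473.9 ft

Two edge vectors: W-1→W-2 = (268, 145, -46.4), W-1→W-3 = (254, 155, -42.2).
Normal n = (W-1→W-2) × (W-1→W-3) = (1073, -476, 4710).
So ∂z/∂x = −n_x/n_z = −0.22781 and ∂z/∂y = −n_y/n_z = 0.10106.
Intercept c from W-1: 1464.9 + 21.41 − 14.45 = 1471.86.
At (72, 182): z = −16.4 + 18.4 + 1471.86 = 1473.9 ft.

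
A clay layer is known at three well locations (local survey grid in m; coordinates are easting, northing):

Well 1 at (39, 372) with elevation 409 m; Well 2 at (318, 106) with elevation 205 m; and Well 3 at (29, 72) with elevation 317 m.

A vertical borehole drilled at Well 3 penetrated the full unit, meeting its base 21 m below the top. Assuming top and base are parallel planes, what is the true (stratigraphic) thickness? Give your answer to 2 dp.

Let the plane be z = a·easting + b·northing + c.
Well 2−Well 1: 279a − 266b = −204;  Well 3−Well 1: −10a − 300b = −92.
Solving gives a = −0.42529, b = 0.32084.
|∇z| = √(a²+b²) = 0.53274, so dip δ = arctan(0.53274) = 28.05°.
True thickness = vertical thickness × cos δ = 21 × cos 28.05° = 18.53 m.

18.53 m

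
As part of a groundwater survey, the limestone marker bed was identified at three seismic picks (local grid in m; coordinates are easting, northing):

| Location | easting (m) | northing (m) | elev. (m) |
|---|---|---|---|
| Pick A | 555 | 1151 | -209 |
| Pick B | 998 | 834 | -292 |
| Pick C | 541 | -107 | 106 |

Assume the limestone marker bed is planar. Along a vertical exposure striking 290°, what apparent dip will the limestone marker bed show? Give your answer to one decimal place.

14.4°

Two edge vectors: Pick A→Pick B = (443, -317, -83), Pick A→Pick C = (-14, -1258, 315).
Normal n = (Pick A→Pick B) × (Pick A→Pick C) = (-204269, -138383, -561732).
So ∂z/∂easting = −n_x/n_z = −0.36364 and ∂z/∂northing = −n_y/n_z = −0.24635.
Unit vector along 290° is (sin 290°, cos 290°) = (-0.9397, 0.3420).
Slope in that direction = a·(-0.9397) + b·(0.3420) = 0.25745.
Apparent dip = arctan|0.25745| = 14.4° (true dip is 23.7°, so apparent ≤ true as expected).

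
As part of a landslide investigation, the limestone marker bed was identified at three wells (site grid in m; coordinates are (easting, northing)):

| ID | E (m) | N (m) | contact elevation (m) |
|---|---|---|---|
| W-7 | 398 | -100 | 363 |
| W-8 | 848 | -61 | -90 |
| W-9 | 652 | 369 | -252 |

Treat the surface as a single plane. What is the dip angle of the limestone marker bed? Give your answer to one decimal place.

51.0°

Two edge vectors: W-7→W-8 = (450, 39, -453), W-7→W-9 = (254, 469, -615).
Normal n = (W-7→W-8) × (W-7→W-9) = (188472, 161688, 201144).
So ∂z/∂E = −n_x/n_z = −0.93700 and ∂z/∂N = −n_y/n_z = −0.80384.
Gradient magnitude |∇z| = √(a² + b²) = √(0.87797 + 0.64616) = 1.23456.
True dip = arctan(1.23456) = 51.0°, dipping toward NE (azimuth ≈ 049°).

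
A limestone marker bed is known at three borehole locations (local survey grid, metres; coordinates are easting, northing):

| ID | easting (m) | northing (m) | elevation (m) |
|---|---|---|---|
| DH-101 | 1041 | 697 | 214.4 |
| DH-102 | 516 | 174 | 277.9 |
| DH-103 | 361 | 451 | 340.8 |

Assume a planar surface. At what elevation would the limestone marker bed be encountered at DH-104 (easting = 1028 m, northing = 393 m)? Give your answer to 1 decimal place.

Two edge vectors: DH-101→DH-102 = (-525, -523, 63.5), DH-101→DH-103 = (-680, -246, 126.4).
Normal n = (DH-101→DH-102) × (DH-101→DH-103) = (-50486.2, 23180, -226490).
So ∂z/∂easting = −n_x/n_z = −0.222907 and ∂z/∂northing = −n_y/n_z = 0.102344.
Intercept c from DH-101: 214.4 + 232.05 − 71.33 = 375.11.
At (1028, 393): z = −229.1 + 40.2 + 375.11 = 186.2 m.

186.2 m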